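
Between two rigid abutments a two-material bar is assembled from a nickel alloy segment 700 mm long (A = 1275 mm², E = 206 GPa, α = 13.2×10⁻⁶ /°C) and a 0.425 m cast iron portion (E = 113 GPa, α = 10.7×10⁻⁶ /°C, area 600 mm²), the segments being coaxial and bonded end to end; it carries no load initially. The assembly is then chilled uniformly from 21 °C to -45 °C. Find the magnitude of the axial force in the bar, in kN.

P ≈ 102 kN (tensile)

Free thermal contraction of the whole bar: Σ αᵢΔT Lᵢ = 13.2×10⁻⁶×66×700 + 10.7×10⁻⁶×66×425 = 0.91 mm.
The walls prevent any net length change, so an axial force P (same in every segment) develops. Compatibility: P · Σ Lᵢ/(AᵢEᵢ) = δ_free.
Σ Lᵢ/(AᵢEᵢ) = 700/(1275×206×10³) + 425/(600×113×10³) = 8.934×10⁻⁶ mm/N.
P = 0.91 / 8.934×10⁻⁶ = 101900 N = 101.9 kN, tensile.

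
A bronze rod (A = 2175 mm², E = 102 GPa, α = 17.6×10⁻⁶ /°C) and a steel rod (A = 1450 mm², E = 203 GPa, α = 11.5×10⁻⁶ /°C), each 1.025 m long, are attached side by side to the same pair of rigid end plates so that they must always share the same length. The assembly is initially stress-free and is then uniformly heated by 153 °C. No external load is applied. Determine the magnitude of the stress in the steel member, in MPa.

σ ≈ 81.4 MPa (tensile)

Equilibrium of a rigid end plate with no external load gives equal and opposite internal forces ±P in the two members. Since α_{bronze} > α_{steel}, heating drives the bronze into compression and the steel into tension.
Equating the net (thermal + elastic) strains gives |α₁ − α₂|·ΔT = P·[1/(A₁E₁) + 1/(A₂E₂)].
|α₁ − α₂|·ΔT = 6.1×10⁻⁶ × 153 = 0.0009333.
1/(A₁E₁) + 1/(A₂E₂) = 1/(2175×102×10³) + 1/(1450×203×10³) = 7.905×10⁻⁹ N⁻¹.
So P = 0.0009333 / 7.905×10⁻⁹ = 118.1 kN.
σ_{steel} = P/A₂ = 118100/1450 = 81.43 MPa, tensile.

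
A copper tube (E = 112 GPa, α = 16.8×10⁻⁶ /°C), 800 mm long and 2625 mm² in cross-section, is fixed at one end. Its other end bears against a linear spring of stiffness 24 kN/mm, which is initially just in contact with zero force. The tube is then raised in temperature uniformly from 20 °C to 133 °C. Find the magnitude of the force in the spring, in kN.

P ≈ 34.2 kN

The unrestrained thermal change is αΔT L = 16.8×10⁻⁶ × 113 × 800 = 1.519 mm.
With a force P in the spring, the elastic change of the tube is PL/(AE) and that of the spring is P/k; compatibility requires their sum to equal δ_free.
P [ L/(AE) + 1/k ] = δ_free → P [ 800/(2625×112×10³) + 1/(24×10³) ] = 1.519.
P = 1.519 / 4.439×10⁻⁵ = 34210 N.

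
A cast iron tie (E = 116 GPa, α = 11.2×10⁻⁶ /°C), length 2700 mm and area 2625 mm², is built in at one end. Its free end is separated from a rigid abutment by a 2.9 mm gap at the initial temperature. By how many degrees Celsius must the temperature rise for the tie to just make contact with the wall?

ΔT ≈ 95.9 °C

The gap closes when αΔT L = 2.9 mm, since the tie is still unstressed at that instant.
So ΔT = g/(αL) = 2.9/(11.2×10⁻⁶ × 2700) = 95.9 °C.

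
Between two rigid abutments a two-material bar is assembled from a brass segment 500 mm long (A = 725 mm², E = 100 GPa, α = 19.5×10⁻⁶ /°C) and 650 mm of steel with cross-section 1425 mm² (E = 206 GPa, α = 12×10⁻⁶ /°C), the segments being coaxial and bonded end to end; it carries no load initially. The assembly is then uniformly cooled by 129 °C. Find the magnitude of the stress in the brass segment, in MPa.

Free thermal contraction of the whole bar: Σ αᵢΔT Lᵢ = 19.5×10⁻⁶×129×500 + 12×10⁻⁶×129×650 = 2.264 mm.
Since the ends are fixed, an axial force P builds up, equal in every segment, with P · Σ Lᵢ/(AᵢEᵢ) = δ_free.
The series flexibility is Σ Lᵢ/(AᵢEᵢ) = 500/(725×100×10³) + 650/(1425×206×10³) = 9.111×10⁻⁶ mm/N.
P = 2.264 / 9.111×10⁻⁶ = 248500 N = 248.5 kN, tensile.
σ_{brass} = P / A = 248500 / 725 = 342.7 MPa.

σ ≈ 343 MPa (tensile)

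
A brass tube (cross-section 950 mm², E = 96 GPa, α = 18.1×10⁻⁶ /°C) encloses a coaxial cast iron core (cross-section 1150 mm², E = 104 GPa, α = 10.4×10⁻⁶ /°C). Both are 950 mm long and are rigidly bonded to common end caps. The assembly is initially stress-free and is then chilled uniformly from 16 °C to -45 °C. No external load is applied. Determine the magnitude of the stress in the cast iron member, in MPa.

The brass has the larger α, so on cooling it would change length more than the cast iron if both were free. The rigid plates force a common final length, so the brass is put into tension and the cast iron into compression, with equal and opposite forces P (no external load).
Setting the final lengths equal and cancelling L: (α₁ − α₂)ΔT = P/(A₁E₁) + P/(A₂E₂).
|α₁ − α₂|·ΔT = 7.7×10⁻⁶ × 61 = 0.0004697.
1/(A₁E₁) + 1/(A₂E₂) = 1/(950×96×10³) + 1/(1150×104×10³) = 1.933×10⁻⁸ N⁻¹.
P = 0.0004697 / 1.933×10⁻⁸ = 24300 N = 24.3 kN.
σ_{cast iron} = P/A₂ = 24300/1150 = 21.13 MPa, compressive.

σ ≈ 21.1 MPa (compressive)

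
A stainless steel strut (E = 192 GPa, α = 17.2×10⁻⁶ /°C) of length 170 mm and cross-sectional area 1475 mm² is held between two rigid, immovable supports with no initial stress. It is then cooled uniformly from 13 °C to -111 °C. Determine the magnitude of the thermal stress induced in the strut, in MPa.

The supports are rigid, so the total axial strain is zero. The restrained thermal strain is ε = αΔT = 17.2×10⁻⁶ × 124 = 2132.8×10⁻⁶.
Hence σ = E·αΔT = 192×10³ × 2132.8×10⁻⁶ = 409.5 MPa, tensile.

σ ≈ 409 MPa (tensile)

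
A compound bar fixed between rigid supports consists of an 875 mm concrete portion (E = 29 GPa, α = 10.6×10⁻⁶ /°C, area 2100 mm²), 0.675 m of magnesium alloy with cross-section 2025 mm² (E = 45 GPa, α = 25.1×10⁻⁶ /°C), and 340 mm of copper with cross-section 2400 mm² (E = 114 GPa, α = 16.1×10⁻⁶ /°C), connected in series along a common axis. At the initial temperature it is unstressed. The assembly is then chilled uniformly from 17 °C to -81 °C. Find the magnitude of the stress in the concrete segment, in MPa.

Free thermal contraction of the whole bar: Σ αᵢΔT Lᵢ = 10.6×10⁻⁶×98×875 + 25.1×10⁻⁶×98×675 + 16.1×10⁻⁶×98×340 = 3.106 mm.
Since the ends are fixed, an axial force P builds up, equal in every segment, with P · Σ Lᵢ/(AᵢEᵢ) = δ_free.
Σ Lᵢ/(AᵢEᵢ) = 875/(2100×29×10³) + 675/(2025×45×10³) + 340/(2400×114×10³) = 2.302×10⁻⁵ mm/N.
P = 3.106 / 2.302×10⁻⁵ = 134900 N = 134.9 kN, tensile.
σ_{concrete} = P / A = 134900 / 2100 = 64.25 MPa.

σ ≈ 64.3 MPa (tensile)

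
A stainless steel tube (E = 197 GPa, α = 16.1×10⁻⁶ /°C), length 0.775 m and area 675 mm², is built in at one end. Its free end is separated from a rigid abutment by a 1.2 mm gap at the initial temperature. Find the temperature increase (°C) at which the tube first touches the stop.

ΔT ≈ 96.2 °C

Contact occurs when the free expansion equals the gap: αΔT L = 1.2 mm.
ΔT = 1.2 / (16.1×10⁻⁶ × 775) = 96.17 °C.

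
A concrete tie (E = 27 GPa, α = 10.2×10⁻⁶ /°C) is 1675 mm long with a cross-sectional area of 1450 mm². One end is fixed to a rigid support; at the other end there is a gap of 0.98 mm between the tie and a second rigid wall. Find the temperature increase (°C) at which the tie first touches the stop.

ΔT ≈ 57.4 °C

Contact occurs when the free expansion equals the gap: αΔT L = 0.98 mm.
ΔT = 0.98 / (10.2×10⁻⁶ × 1675) = 57.36 °C.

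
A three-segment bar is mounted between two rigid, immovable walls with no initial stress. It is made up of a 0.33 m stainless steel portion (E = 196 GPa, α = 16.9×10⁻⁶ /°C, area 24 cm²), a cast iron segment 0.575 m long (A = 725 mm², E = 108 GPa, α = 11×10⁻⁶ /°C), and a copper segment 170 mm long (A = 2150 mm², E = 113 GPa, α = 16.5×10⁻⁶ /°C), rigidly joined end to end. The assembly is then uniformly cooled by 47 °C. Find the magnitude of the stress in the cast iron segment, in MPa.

σ ≈ 109 MPa (tensile)

If the supports were absent, the total length change would be Σ αᵢΔT Lᵢ = 16.9×10⁻⁶×47×330 + 11×10⁻⁶×47×575 + 16.5×10⁻⁶×47×170 = 0.6912 mm.
The walls prevent any net length change, so an axial force P (same in every segment) develops. Compatibility: P · Σ Lᵢ/(AᵢEᵢ) = δ_free.
Σ Lᵢ/(AᵢEᵢ) = 330/(2400×196×10³) + 575/(725×108×10³) + 170/(2150×113×10³) = 8.745×10⁻⁶ mm/N.
P = 0.6912 / 8.745×10⁻⁶ = 79040 N = 79.04 kN, tensile.
σ_{cast iron} = P / A = 79040 / 725 = 109 MPa.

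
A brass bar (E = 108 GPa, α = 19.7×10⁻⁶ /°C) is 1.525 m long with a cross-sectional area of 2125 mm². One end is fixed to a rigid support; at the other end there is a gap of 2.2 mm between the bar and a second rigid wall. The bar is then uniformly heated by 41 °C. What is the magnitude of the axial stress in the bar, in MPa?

Free thermal elongation = αΔT L = 19.7×10⁻⁶ × 41 × 1525 = 1.232 mm.
Since δ_free = 1.23 mm is less than the 2.2 mm gap, the bar never touches the wall. No axial force develops.

σ ≈ 0 MPa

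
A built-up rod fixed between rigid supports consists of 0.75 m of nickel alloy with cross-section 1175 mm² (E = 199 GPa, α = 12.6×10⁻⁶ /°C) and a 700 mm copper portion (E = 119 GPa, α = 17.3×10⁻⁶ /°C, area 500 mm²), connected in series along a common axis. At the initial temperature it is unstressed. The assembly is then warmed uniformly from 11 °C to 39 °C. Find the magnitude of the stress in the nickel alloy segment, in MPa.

If the supports were absent, the total length change would be Σ αᵢΔT Lᵢ = 12.6×10⁻⁶×28×750 + 17.3×10⁻⁶×28×700 = 0.6037 mm.
The walls prevent any net length change, so an axial force P (same in every segment) develops. Compatibility: P · Σ Lᵢ/(AᵢEᵢ) = δ_free.
Σ Lᵢ/(AᵢEᵢ) = 750/(1175×199×10³) + 700/(500×119×10³) = 1.497×10⁻⁵ mm/N.
P = 0.6037 / 1.497×10⁻⁵ = 40320 N = 40.32 kN, compressive.
σ_{nickel alloy} = P / A = 40320 / 1175 = 34.31 MPa.

σ ≈ 34.3 MPa (compressive)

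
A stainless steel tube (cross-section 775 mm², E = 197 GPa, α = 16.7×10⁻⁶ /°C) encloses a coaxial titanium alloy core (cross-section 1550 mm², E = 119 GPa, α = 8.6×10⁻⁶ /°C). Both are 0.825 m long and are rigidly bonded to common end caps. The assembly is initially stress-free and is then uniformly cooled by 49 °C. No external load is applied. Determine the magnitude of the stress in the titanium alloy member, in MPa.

σ ≈ 21.4 MPa (compressive)

Both members must finish at the same length. With the larger α, the stainless steel tends to over-contract; the plates restrain it, putting the stainless steel in tension and the titanium alloy in compression. With no external load the two internal forces are equal and opposite, magnitude P.
Compatibility of the two members (thermal + elastic change equal): (α₁ − α₂)ΔT = P·[1/(A₁E₁) + 1/(A₂E₂)].
|α₁ − α₂|·ΔT = 8.1×10⁻⁶ × 49 = 0.0003969.
1/(A₁E₁) + 1/(A₂E₂) = 1/(775×197×10³) + 1/(1550×119×10³) = 1.197×10⁻⁸ N⁻¹.
P = 0.0003969 / 1.197×10⁻⁸ = 33150 N = 33.15 kN.
σ_{titanium alloy} = P/A₂ = 33150/1550 = 21.39 MPa, compressive.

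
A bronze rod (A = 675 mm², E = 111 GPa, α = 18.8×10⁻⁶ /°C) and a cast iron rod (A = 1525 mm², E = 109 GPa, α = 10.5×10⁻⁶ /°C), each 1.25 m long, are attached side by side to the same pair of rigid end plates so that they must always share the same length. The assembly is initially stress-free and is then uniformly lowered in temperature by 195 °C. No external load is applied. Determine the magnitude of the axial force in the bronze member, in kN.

P ≈ 83.6 kN (tensile in the bronze)

The bronze has the larger α, so on cooling it would change length more than the cast iron if both were free. The rigid plates force a common final length, so the bronze is put into tension and the cast iron into compression, with equal and opposite forces P (no external load).
Setting the final lengths equal and cancelling L: (α₁ − α₂)ΔT = P/(A₁E₁) + P/(A₂E₂).
|α₁ − α₂|·ΔT = 8.3×10⁻⁶ × 195 = 0.001618.
1/(A₁E₁) + 1/(A₂E₂) = 1/(675×111×10³) + 1/(1525×109×10³) = 1.936×10⁻⁸ N⁻¹.
So P = 0.001618 / 1.936×10⁻⁸ = 83.59 kN.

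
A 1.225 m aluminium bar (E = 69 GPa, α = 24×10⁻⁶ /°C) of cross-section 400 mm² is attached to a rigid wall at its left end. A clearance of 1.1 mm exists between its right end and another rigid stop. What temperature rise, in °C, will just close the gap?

Contact occurs when the free expansion equals the gap: αΔT L = 1.1 mm.
ΔT = 1.1 / (24×10⁻⁶ × 1225) = 37.41 °C.

ΔT ≈ 37.4 °C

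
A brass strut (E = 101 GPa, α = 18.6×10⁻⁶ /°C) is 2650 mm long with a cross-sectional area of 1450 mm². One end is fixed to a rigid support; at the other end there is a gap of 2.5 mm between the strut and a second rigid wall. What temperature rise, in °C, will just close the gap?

ΔT ≈ 50.7 °C

Contact occurs when the free expansion equals the gap: αΔT L = 2.5 mm.
So ΔT = g/(αL) = 2.5/(18.6×10⁻⁶ × 2650) = 50.72 °C.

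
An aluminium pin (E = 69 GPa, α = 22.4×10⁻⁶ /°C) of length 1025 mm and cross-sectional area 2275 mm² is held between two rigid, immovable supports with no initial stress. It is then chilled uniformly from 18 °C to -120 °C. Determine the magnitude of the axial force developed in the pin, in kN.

P ≈ 485 kN (tensile)

With zero net strain, σ = E·αΔT = 69 GPa × 22.4×10⁻⁶ × 138 = 213.3 MPa.
P = AEαΔT = 2275 × 69×10³ × 22.4×10⁻⁶ × 138 = 485.2 kN (tensile).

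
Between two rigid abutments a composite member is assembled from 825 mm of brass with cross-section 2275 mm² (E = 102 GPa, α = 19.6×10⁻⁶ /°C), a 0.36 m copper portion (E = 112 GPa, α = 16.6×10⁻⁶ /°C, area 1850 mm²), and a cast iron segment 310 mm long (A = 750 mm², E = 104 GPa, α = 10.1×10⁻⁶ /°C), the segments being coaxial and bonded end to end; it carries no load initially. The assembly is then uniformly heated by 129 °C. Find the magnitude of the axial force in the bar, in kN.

If the supports were absent, the total length change would be Σ αᵢΔT Lᵢ = 19.6×10⁻⁶×129×825 + 16.6×10⁻⁶×129×360 + 10.1×10⁻⁶×129×310 = 3.261 mm.
The rigid supports impose zero overall length change; the single axial force P common to all segments must satisfy P Σ Lᵢ/(AᵢEᵢ) = δ_free.
The series flexibility is Σ Lᵢ/(AᵢEᵢ) = 825/(2275×102×10³) + 360/(1850×112×10³) + 310/(750×104×10³) = 9.267×10⁻⁶ mm/N.
Hence P = δ_free / Σ(L/AE) = 3.261/9.267×10⁻⁶ = 351.9 kN (compressive).

P ≈ 352 kN (compressive)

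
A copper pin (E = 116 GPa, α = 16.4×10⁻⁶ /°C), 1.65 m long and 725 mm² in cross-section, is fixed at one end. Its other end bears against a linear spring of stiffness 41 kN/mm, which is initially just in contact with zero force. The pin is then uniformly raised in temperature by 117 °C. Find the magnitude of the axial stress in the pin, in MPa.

σ ≈ 99.2 MPa (compressive)

Free thermal expansion: δ_free = αΔT L = 16.4×10⁻⁶ × 117 × 1650 = 3.166 mm.
Let P be the compressive force at the spring. The pin shortens elastically by PL/(AE) and the spring compresses by P/k; together these equal δ_free.
P [ L/(AE) + 1/k ] = δ_free → P [ 1650/(725×116×10³) + 1/(41×10³) ] = 3.166.
P = 3.166 / 4.401×10⁻⁵ = 71940 N.
σ = P/A = 71940/725 = 99.23 MPa.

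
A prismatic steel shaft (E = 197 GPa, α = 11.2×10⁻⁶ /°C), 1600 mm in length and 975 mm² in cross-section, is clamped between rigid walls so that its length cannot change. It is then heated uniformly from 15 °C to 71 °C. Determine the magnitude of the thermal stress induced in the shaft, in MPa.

σ ≈ 124 MPa (compressive)

The supports are rigid, so the total axial strain is zero. The restrained thermal strain is ε = αΔT = 11.2×10⁻⁶ × 56 = 627.2×10⁻⁶.
σ = EαΔT = 197×10³ × 11.2×10⁻⁶ × 56 = 123.6 MPa (compressive; the shaft is trying to expand).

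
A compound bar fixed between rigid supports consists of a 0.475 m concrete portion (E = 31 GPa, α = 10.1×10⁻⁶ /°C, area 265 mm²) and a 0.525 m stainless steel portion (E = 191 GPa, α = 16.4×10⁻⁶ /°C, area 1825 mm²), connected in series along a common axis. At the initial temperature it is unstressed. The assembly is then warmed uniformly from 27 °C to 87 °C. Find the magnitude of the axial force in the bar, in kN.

P ≈ 13.6 kN (compressive)

With the walls removed the bar would change length by δ_free = Σ αᵢΔT Lᵢ = 10.1×10⁻⁶×60×475 + 16.4×10⁻⁶×60×525 = 0.8044 mm.
Since the ends are fixed, an axial force P builds up, equal in every segment, with P · Σ Lᵢ/(AᵢEᵢ) = δ_free.
The series flexibility is Σ Lᵢ/(AᵢEᵢ) = 475/(265×31×10³) + 525/(1825×191×10³) = 5.933×10⁻⁵ mm/N.
Hence P = δ_free / Σ(L/AE) = 0.8044/5.933×10⁻⁵ = 13.56 kN (compressive).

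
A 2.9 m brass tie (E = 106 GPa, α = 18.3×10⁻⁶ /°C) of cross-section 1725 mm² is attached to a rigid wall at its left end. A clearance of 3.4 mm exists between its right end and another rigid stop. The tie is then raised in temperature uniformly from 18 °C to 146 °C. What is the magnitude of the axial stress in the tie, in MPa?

If the wall were absent the tie would grow by αΔT L = 18.3×10⁻⁶ × 128 × 2900 = 6.793 mm.
After closing the 3.4 mm clearance, 6.793 − 3.4 = 3.393 mm of expansion remains to be suppressed by the wall.
So σ = E(δ_free − g)/L = 106×10³ × 3.393/2900 = 124 MPa.

σ ≈ 124 MPa (compressive)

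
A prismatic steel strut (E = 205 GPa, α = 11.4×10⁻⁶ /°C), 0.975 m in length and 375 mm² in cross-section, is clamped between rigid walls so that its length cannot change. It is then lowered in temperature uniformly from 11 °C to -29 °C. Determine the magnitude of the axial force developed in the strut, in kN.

P ≈ 35.1 kN (tensile)

With zero net strain, σ = E·αΔT = 205 GPa × 11.4×10⁻⁶ × 40 = 93.48 MPa.
Axial force P = σA = 93.48 × 375 = 35050 N = 35.05 kN, tensile.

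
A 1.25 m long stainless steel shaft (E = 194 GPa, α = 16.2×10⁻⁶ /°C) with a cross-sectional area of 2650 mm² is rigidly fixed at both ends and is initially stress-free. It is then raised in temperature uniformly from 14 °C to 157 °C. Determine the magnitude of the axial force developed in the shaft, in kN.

P ≈ 1190 kN (compressive)

The ends cannot move, so σ = EαΔT = 194×10³ × 16.2×10⁻⁶ × 143 = 449.4 MPa.
P = AEαΔT = 2650 × 194×10³ × 16.2×10⁻⁶ × 143 = 1191 kN (compressive).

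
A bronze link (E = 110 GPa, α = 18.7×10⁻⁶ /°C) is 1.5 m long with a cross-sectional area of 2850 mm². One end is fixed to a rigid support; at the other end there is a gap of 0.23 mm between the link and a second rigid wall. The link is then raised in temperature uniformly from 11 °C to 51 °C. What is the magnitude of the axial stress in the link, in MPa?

σ ≈ 65.4 MPa (compressive)

Unrestrained expansion: δ_free = αΔT L = 18.7×10⁻⁶ × 40 × 1500 = 1.122 mm.
The gap closes (δ_free > 0.23 mm) and the wall then resists a further 1.122 − 0.23 = 0.892 mm of expansion.
That suppressed elongation corresponds to σ = E·Δ/L = 110×10³ × 0.892/1500 = 65.41 MPa.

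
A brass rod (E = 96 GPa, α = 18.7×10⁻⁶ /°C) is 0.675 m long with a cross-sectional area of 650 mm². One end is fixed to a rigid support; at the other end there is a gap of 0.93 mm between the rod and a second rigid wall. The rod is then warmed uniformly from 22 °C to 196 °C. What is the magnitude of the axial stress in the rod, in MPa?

If the wall were absent the rod would grow by αΔT L = 18.7×10⁻⁶ × 174 × 675 = 2.196 mm.
After closing the 0.93 mm clearance, 2.196 − 0.93 = 1.266 mm of expansion remains to be suppressed by the wall.
Compatibility: PL/(AE) = 1.266 mm, so σ = P/A = E × (1.266/675) = 180.1 MPa.

σ ≈ 180 MPa (compressive)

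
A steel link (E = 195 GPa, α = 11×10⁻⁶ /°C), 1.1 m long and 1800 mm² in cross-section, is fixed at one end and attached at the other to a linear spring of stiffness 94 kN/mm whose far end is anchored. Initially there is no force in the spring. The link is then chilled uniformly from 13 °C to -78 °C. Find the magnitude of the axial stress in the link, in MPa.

If the spring were absent the link would shorten by αΔT L = 11×10⁻⁶ × 91 × 1100 = 1.101 mm.
Let P be the tensile force in the spring. The link extends elastically by PL/(AE) and the spring stretches by P/k; together these equal δ_free.
So P = δ_free / [L/(AE) + 1/k] = 1.101 / [ 1100/(1800×195×10³) + 1/(94×10³) ].
P = 1.101 / 1.377×10⁻⁵ = 79950 N.
σ = P/A = 79950/1800 = 44.42 MPa.

σ ≈ 44.4 MPa (tensile)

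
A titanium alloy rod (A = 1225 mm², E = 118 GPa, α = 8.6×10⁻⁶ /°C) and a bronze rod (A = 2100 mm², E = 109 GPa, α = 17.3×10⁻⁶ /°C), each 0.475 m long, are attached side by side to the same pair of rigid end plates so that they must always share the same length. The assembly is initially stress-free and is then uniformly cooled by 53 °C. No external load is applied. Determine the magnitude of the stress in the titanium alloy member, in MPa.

The bronze has the larger α, so on cooling it would change length more than the titanium alloy if both were free. The rigid plates force a common final length, so the bronze is put into tension and the titanium alloy into compression, with equal and opposite forces P (no external load).
Setting the final lengths equal and cancelling L: (α₁ − α₂)ΔT = P/(A₁E₁) + P/(A₂E₂).
|α₁ − α₂|·ΔT = 8.7×10⁻⁶ × 53 = 0.0004611.
1/(A₁E₁) + 1/(A₂E₂) = 1/(1225×118×10³) + 1/(2100×109×10³) = 1.129×10⁻⁸ N⁻¹.
P = 0.0004611 / 1.129×10⁻⁸ = 40850 N = 40.85 kN.
σ_{titanium alloy} = P/A₁ = 40850/1225 = 33.35 MPa, compressive.

σ ≈ 33.3 MPa (compressive)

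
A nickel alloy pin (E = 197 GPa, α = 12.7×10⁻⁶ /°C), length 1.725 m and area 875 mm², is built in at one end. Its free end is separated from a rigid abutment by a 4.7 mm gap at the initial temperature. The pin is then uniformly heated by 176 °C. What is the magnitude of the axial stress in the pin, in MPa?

Unrestrained expansion: δ_free = αΔT L = 12.7×10⁻⁶ × 176 × 1725 = 3.856 mm.
Since δ_free = 3.86 mm is less than the 4.7 mm gap, the pin never touches the wall. No axial force develops.

σ ≈ 0 MPa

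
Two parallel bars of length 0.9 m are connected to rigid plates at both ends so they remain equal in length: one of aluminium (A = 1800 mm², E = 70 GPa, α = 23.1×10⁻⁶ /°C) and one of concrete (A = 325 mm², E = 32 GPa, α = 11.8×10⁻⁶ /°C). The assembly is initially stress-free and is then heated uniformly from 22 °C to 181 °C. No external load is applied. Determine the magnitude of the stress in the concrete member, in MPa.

σ ≈ 53.1 MPa (tensile)

Equilibrium of a rigid end plate with no external load gives equal and opposite internal forces ±P in the two members. Since α_{aluminium} > α_{concrete}, heating drives the aluminium into compression and the concrete into tension.
Setting the final lengths equal and cancelling L: (α₁ − α₂)ΔT = P/(A₁E₁) + P/(A₂E₂).
|α₁ − α₂|·ΔT = 11.3×10⁻⁶ × 159 = 0.001797.
1/(A₁E₁) + 1/(A₂E₂) = 1/(1800×70×10³) + 1/(325×32×10³) = 1.041×10⁻⁷ N⁻¹.
So P = 0.001797 / 1.041×10⁻⁷ = 17.26 kN.
σ_{concrete} = P/A₂ = 17260/325 = 53.11 MPa, tensile.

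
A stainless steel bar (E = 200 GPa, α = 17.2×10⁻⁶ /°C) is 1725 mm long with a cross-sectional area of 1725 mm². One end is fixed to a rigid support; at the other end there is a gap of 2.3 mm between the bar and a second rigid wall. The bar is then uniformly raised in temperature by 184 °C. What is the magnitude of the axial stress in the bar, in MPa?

σ ≈ 366 MPa (compressive)

Free thermal elongation = αΔT L = 17.2×10⁻⁶ × 184 × 1725 = 5.459 mm.
This exceeds the 2.3 mm gap, so the wall pushes back. The portion of expansion that must be recovered elastically is δ_free − gap = 5.459 − 2.3 = 3.159 mm.
That suppressed elongation corresponds to σ = E·Δ/L = 200×10³ × 3.159/1725 = 366.3 MPa.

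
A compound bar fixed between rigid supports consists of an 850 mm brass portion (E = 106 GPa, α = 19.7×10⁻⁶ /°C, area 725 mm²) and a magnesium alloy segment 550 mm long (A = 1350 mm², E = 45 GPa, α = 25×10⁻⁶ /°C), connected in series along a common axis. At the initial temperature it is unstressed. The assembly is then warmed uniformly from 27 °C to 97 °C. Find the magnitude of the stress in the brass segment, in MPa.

σ ≈ 146 MPa (compressive)

Free thermal expansion of the whole bar: Σ αᵢΔT Lᵢ = 19.7×10⁻⁶×70×850 + 25×10⁻⁶×70×550 = 2.135 mm.
The walls prevent any net length change, so an axial force P (same in every segment) develops. Compatibility: P · Σ Lᵢ/(AᵢEᵢ) = δ_free.
Σ Lᵢ/(AᵢEᵢ) = 850/(725×106×10³) + 550/(1350×45×10³) = 2.011×10⁻⁵ mm/N.
So P = 2.135 / 2.011×10⁻⁵ = 106.1 kN, compressive.
σ_{brass} = P / A = 106100 / 725 = 146.4 MPa.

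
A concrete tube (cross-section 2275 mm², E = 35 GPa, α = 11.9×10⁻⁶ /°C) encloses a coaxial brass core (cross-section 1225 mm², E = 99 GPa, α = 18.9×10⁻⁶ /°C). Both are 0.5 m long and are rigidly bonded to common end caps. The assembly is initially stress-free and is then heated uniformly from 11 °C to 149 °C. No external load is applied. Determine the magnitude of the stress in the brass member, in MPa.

σ ≈ 37.9 MPa (compressive)

The brass has the larger α, so on heating it would change length more than the concrete if both were free. The rigid plates force a common final length, so the brass is put into compression and the concrete into tension, with equal and opposite forces P (no external load).
Setting the final lengths equal and cancelling L: (α₁ − α₂)ΔT = P/(A₁E₁) + P/(A₂E₂).
|α₁ − α₂|·ΔT = 7×10⁻⁶ × 138 = 0.000966.
1/(A₁E₁) + 1/(A₂E₂) = 1/(2275×35×10³) + 1/(1225×99×10³) = 2.08×10⁻⁸ N⁻¹.
P = 0.000966 / 2.08×10⁻⁸ = 46430 N = 46.43 kN.
σ_{brass} = P/A₂ = 46430/1225 = 37.9 MPa, compressive.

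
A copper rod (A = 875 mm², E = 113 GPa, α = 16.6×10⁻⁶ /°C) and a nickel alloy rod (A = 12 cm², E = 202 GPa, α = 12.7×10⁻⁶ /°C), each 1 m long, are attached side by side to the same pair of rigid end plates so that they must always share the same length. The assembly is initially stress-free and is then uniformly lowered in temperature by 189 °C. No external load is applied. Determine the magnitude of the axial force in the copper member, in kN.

The copper has the larger α, so on cooling it would change length more than the nickel alloy if both were free. The rigid plates force a common final length, so the copper is put into tension and the nickel alloy into compression, with equal and opposite forces P (no external load).
Setting the final lengths equal and cancelling L: (α₁ − α₂)ΔT = P/(A₁E₁) + P/(A₂E₂).
|α₁ − α₂|·ΔT = 3.9×10⁻⁶ × 189 = 0.0007371.
1/(A₁E₁) + 1/(A₂E₂) = 1/(875×113×10³) + 1/(1200×202×10³) = 1.424×10⁻⁸ N⁻¹.
P = 0.0007371 / 1.424×10⁻⁸ = 51770 N = 51.77 kN.

P ≈ 51.8 kN (tensile in the copper)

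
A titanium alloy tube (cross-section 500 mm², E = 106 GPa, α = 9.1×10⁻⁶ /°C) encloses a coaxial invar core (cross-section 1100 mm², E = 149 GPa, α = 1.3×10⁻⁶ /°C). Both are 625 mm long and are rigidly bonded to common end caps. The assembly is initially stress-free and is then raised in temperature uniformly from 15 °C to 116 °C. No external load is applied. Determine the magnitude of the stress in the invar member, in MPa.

σ ≈ 28.7 MPa (tensile)

The titanium alloy has the larger α, so on heating it would change length more than the invar if both were free. The rigid plates force a common final length, so the titanium alloy is put into compression and the invar into tension, with equal and opposite forces P (no external load).
Equating the net (thermal + elastic) strains gives |α₁ − α₂|·ΔT = P·[1/(A₁E₁) + 1/(A₂E₂)].
|α₁ − α₂|·ΔT = 7.8×10⁻⁶ × 101 = 0.0007878.
1/(A₁E₁) + 1/(A₂E₂) = 1/(500×106×10³) + 1/(1100×149×10³) = 2.497×10⁻⁸ N⁻¹.
So P = 0.0007878 / 2.497×10⁻⁸ = 31.55 kN.
σ_{invar} = P/A₂ = 31550/1100 = 28.68 MPa, tensile.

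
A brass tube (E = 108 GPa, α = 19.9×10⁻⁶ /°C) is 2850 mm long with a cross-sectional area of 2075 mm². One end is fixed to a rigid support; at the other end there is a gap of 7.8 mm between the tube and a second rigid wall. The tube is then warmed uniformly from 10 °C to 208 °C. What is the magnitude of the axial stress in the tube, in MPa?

σ ≈ 130 MPa (compressive)

If the wall were absent the tube would grow by αΔT L = 19.9×10⁻⁶ × 198 × 2850 = 11.23 mm.
After closing the 7.8 mm clearance, 11.23 − 7.8 = 3.43 mm of expansion remains to be suppressed by the wall.
So σ = E(δ_free − g)/L = 108×10³ × 3.43/2850 = 130 MPa.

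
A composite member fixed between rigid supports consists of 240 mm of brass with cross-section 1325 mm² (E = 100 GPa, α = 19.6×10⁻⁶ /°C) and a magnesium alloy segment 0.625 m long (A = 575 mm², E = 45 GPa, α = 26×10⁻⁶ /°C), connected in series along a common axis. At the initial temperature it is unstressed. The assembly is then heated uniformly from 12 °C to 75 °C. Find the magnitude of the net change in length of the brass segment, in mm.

Free thermal expansion of the whole bar: Σ αᵢΔT Lᵢ = 19.6×10⁻⁶×63×240 + 26×10⁻⁶×63×625 = 1.32 mm.
The walls prevent any net length change, so an axial force P (same in every segment) develops. Compatibility: P · Σ Lᵢ/(AᵢEᵢ) = δ_free.
The series flexibility is Σ Lᵢ/(AᵢEᵢ) = 240/(1325×100×10³) + 625/(575×45×10³) = 2.597×10⁻⁵ mm/N.
P = 1.32 / 2.597×10⁻⁵ = 50840 N = 50.84 kN, compressive.
For the brass segment, free thermal change = 19.6×10⁻⁶×63×240 = 0.2964 mm and elastic change from P = 50840×240/(1325×100×10³) = 0.09209 mm; these oppose, so the net change is 0.204 mm (segment lengthens).

|ΔL| ≈ 0.204 mm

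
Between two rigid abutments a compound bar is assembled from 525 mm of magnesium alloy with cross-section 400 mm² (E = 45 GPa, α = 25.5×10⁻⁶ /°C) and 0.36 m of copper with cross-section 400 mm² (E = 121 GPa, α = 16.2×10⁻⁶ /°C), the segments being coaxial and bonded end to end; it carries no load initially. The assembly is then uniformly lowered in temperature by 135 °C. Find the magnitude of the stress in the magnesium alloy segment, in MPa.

σ ≈ 177 MPa (tensile)

If the supports were absent, the total length change would be Σ αᵢΔT Lᵢ = 25.5×10⁻⁶×135×525 + 16.2×10⁻⁶×135×360 = 2.595 mm.
The walls prevent any net length change, so an axial force P (same in every segment) develops. Compatibility: P · Σ Lᵢ/(AᵢEᵢ) = δ_free.
Σ Lᵢ/(AᵢEᵢ) = 525/(400×45×10³) + 360/(400×121×10³) = 3.66×10⁻⁵ mm/N.
So P = 2.595 / 3.66×10⁻⁵ = 70.88 kN, tensile.
σ_{magnesium alloy} = P / A = 70880 / 400 = 177.2 MPa.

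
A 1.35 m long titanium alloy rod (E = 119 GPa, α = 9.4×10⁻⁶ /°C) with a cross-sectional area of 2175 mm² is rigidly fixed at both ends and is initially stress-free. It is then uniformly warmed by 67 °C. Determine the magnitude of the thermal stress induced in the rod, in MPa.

The supports are rigid, so the total axial strain is zero. The restrained thermal strain is ε = αΔT = 9.4×10⁻⁶ × 67 = 629.8×10⁻⁶.
Hence σ = E·αΔT = 119×10³ × 629.8×10⁻⁶ = 74.95 MPa, compressive.

σ ≈ 74.9 MPa (compressive)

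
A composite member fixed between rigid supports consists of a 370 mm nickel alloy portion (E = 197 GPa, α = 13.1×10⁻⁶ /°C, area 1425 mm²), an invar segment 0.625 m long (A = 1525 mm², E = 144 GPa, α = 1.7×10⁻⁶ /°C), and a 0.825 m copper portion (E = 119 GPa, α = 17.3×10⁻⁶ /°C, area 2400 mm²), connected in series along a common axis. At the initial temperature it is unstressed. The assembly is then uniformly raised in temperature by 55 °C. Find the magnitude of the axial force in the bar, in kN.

With the walls removed the bar would change length by δ_free = Σ αᵢΔT Lᵢ = 13.1×10⁻⁶×55×370 + 1.7×10⁻⁶×55×625 + 17.3×10⁻⁶×55×825 = 1.11 mm.
The rigid supports impose zero overall length change; the single axial force P common to all segments must satisfy P Σ Lᵢ/(AᵢEᵢ) = δ_free.
Σ Lᵢ/(AᵢEᵢ) = 370/(1425×197×10³) + 625/(1525×144×10³) + 825/(2400×119×10³) = 7.053×10⁻⁶ mm/N.
So P = 1.11 / 7.053×10⁻⁶ = 157.4 kN, compressive.

P ≈ 157 kN (compressive)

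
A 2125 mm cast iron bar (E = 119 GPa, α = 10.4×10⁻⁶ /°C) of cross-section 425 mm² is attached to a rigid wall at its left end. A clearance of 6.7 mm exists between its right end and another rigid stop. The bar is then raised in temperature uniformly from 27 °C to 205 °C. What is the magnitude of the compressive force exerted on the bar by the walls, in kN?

Unrestrained expansion: δ_free = αΔT L = 10.4×10⁻⁶ × 178 × 2125 = 3.934 mm.
Since δ_free = 3.93 mm is less than the 6.7 mm gap, the bar never touches the wall. No axial force develops.

P ≈ 0 kN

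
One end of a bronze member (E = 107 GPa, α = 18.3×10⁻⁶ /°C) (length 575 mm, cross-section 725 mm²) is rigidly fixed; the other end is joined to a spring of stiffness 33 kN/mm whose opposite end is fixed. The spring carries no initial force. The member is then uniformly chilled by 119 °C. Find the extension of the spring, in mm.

δ ≈ 1.01 mm

If the spring were absent the member would shorten by αΔT L = 18.3×10⁻⁶ × 119 × 575 = 1.252 mm.
With a force P in the spring, the elastic change of the member is PL/(AE) and that of the spring is P/k; compatibility requires their sum to equal δ_free.
P [ L/(AE) + 1/k ] = δ_free → P [ 575/(725×107×10³) + 1/(33×10³) ] = 1.252.
P = 1.252 / 3.772×10⁻⁵ = 33200 N.
Spring extension = P/k = 33200/(33×10³) = 1.006 mm.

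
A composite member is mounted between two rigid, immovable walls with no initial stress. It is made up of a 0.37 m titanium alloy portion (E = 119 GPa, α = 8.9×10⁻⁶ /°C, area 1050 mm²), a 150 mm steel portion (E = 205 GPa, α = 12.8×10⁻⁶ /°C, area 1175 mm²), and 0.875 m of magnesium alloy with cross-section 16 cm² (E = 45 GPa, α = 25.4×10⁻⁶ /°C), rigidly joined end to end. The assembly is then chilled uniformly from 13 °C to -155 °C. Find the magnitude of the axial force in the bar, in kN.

P ≈ 293 kN (tensile)

If the supports were absent, the total length change would be Σ αᵢΔT Lᵢ = 8.9×10⁻⁶×168×370 + 12.8×10⁻⁶×168×150 + 25.4×10⁻⁶×168×875 = 4.61 mm.
The walls prevent any net length change, so an axial force P (same in every segment) develops. Compatibility: P · Σ Lᵢ/(AᵢEᵢ) = δ_free.
Σ Lᵢ/(AᵢEᵢ) = 370/(1050×119×10³) + 150/(1175×205×10³) + 875/(1600×45×10³) = 1.574×10⁻⁵ mm/N.
So P = 4.61 / 1.574×10⁻⁵ = 292.9 kN, tensile.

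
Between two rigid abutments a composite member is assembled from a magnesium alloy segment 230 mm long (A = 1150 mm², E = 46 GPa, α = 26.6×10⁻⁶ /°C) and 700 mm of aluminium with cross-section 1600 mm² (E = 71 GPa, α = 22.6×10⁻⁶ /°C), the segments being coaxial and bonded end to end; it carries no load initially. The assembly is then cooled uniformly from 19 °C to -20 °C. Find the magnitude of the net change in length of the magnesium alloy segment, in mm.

|ΔL| ≈ 0.115 mm

If the supports were absent, the total length change would be Σ αᵢΔT Lᵢ = 26.6×10⁻⁶×39×230 + 22.6×10⁻⁶×39×700 = 0.8556 mm.
Since the ends are fixed, an axial force P builds up, equal in every segment, with P · Σ Lᵢ/(AᵢEᵢ) = δ_free.
Σ Lᵢ/(AᵢEᵢ) = 230/(1150×46×10³) + 700/(1600×71×10³) = 1.051×10⁻⁵ mm/N.
Hence P = δ_free / Σ(L/AE) = 0.8556/1.051×10⁻⁵ = 81.41 kN (tensile).
For the magnesium alloy segment, free thermal change = 26.6×10⁻⁶×39×230 = 0.2386 mm and elastic change from P = 81410×230/(1150×46×10³) = 0.3539 mm; these oppose, so the net change is 0.115 mm (segment lengthens).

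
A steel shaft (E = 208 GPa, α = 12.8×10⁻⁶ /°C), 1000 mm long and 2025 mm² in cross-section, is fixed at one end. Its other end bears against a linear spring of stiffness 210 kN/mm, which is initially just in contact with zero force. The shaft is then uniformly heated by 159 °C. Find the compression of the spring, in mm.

δ ≈ 1.36 mm

If the spring were absent the shaft would lengthen by αΔT L = 12.8×10⁻⁶ × 159 × 1000 = 2.035 mm.
Let P be the compressive force at the spring. The shaft shortens elastically by PL/(AE) and the spring compresses by P/k; together these equal δ_free.
P [ L/(AE) + 1/k ] = δ_free → P [ 1000/(2025×208×10³) + 1/(210×10³) ] = 2.035.
P = 2.035 / 7.136×10⁻⁶ = 285200 N.
Spring compression = P/k = 285200/(210×10³) = 1.358 mm.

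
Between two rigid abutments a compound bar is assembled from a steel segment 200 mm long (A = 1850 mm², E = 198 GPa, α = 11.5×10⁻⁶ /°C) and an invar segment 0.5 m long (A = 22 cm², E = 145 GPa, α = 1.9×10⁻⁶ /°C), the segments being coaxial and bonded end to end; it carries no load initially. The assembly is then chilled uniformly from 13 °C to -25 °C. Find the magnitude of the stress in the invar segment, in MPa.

σ ≈ 26.6 MPa (tensile)

Free thermal contraction of the whole bar: Σ αᵢΔT Lᵢ = 11.5×10⁻⁶×38×200 + 1.9×10⁻⁶×38×500 = 0.1235 mm.
Since the ends are fixed, an axial force P builds up, equal in every segment, with P · Σ Lᵢ/(AᵢEᵢ) = δ_free.
Σ Lᵢ/(AᵢEᵢ) = 200/(1850×198×10³) + 500/(2200×145×10³) = 2.113×10⁻⁶ mm/N.
P = 0.1235 / 2.113×10⁻⁶ = 58440 N = 58.44 kN, tensile.
σ_{invar} = P / A = 58440 / 2200 = 26.56 MPa.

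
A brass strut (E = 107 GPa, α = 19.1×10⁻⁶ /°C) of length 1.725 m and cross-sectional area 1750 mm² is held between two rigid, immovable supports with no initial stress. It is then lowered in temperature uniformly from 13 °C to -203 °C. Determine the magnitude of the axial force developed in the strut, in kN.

The ends cannot move, so σ = EαΔT = 107×10³ × 19.1×10⁻⁶ × 216 = 441.4 MPa.
P = AEαΔT = 1750 × 107×10³ × 19.1×10⁻⁶ × 216 = 772.5 kN (tensile).

P ≈ 773 kN (tensile)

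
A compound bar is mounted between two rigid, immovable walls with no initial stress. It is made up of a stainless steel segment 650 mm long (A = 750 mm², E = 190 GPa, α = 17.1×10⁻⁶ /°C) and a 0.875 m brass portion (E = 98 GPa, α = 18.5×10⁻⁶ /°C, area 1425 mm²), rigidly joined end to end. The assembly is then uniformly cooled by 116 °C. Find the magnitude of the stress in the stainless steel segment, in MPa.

σ ≈ 390 MPa (tensile)

Free thermal contraction of the whole bar: Σ αᵢΔT Lᵢ = 17.1×10⁻⁶×116×650 + 18.5×10⁻⁶×116×875 = 3.167 mm.
The walls prevent any net length change, so an axial force P (same in every segment) develops. Compatibility: P · Σ Lᵢ/(AᵢEᵢ) = δ_free.
The series flexibility is Σ Lᵢ/(AᵢEᵢ) = 650/(750×190×10³) + 875/(1425×98×10³) = 1.083×10⁻⁵ mm/N.
Hence P = δ_free / Σ(L/AE) = 3.167/1.083×10⁻⁵ = 292.5 kN (tensile).
σ_{stainless steel} = P / A = 292500 / 750 = 390 MPa.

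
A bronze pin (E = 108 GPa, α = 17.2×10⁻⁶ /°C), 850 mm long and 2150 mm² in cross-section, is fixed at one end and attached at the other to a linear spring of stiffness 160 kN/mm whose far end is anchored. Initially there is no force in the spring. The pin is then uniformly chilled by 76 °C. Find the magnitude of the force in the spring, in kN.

P ≈ 112 kN

If the spring were absent the pin would shorten by αΔT L = 17.2×10⁻⁶ × 76 × 850 = 1.111 mm.
Let P be the tensile force in the spring. The pin extends elastically by PL/(AE) and the spring stretches by P/k; together these equal δ_free.
P [ L/(AE) + 1/k ] = δ_free → P [ 850/(2150×108×10³) + 1/(160×10³) ] = 1.111.
P = 1.111 / 9.911×10⁻⁶ = 112100 N.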